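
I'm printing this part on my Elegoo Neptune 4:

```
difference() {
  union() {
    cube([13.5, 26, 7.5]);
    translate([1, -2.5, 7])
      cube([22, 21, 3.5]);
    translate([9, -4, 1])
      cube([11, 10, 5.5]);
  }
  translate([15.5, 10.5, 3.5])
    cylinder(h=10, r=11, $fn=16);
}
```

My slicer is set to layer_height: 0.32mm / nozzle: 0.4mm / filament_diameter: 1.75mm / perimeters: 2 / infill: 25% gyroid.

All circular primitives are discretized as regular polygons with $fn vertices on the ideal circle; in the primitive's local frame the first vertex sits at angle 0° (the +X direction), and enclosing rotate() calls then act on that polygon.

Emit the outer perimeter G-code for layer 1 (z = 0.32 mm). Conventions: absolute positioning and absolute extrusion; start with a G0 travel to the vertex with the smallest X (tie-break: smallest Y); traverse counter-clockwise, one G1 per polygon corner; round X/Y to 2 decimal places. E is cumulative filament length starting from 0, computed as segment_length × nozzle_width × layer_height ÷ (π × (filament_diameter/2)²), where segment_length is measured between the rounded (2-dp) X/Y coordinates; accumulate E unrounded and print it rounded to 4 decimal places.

G0 X0.00 Y0.00 Z0.32
G1 X13.50 Y0.00 E0.7184
G1 X13.50 Y26.00 E2.1020
G1 X0.00 Y26.00 E2.8205
G1 X0.00 Y0.00 E4.2041

At z = 0.32 mm: the 13.5×26 cube contributes its full rectangle; the cube at (1, -2.5) is not intersected at this z (z outside [7, 10.5]); the cube at (9, -4) is not intersected at this z (z outside [1, 6.5]); Taking the union: only the 13.5×26 cube is present, so the union is just that shape — 1 connected region; the cylinder at (15.5, 10.5) is absent (z outside [3.5, 13.5]); After the difference (first − rest): none of the subtracted shapes is present at this height, so the result so far is unchanged — 1 connected region. The outline is a single polygon with 4 vertices. Extrusion per mm of travel: 0.4 × 0.32 / (π × 0.875²) = 0.053216. Accumulating E over each segment gives final E = 4.2041.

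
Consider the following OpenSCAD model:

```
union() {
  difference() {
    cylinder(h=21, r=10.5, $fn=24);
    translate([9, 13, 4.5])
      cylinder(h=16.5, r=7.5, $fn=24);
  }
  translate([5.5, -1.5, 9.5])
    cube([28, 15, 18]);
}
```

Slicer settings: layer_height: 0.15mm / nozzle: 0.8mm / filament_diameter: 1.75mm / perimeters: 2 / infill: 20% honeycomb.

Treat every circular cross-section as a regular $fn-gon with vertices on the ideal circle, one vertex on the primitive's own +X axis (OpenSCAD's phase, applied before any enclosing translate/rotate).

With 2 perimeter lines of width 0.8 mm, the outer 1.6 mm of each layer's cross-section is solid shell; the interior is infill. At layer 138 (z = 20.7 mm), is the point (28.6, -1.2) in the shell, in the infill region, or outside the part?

shell

At z = 20.7 mm: the r=10.5 cylinder gives a regular 24-gon of circumradius 10.5 (constant along its height); the r=7.5 cylinder at (9, 13) contributes a regular 24-gon of circumradius 7.5; After the difference (first − rest): starting from the r=10.5 cylinder, the r=7.5 cylinder at (9, 13) partially overlaps it — only the 11.61 mm² overlap (of its 174.70 mm²) is removed, clipping the outline — 1 connected region; the cube at (5.5, -1.5) (footprint 28×15) is included at this height; Combining (union): the regions partially overlap (shared area 32.90 mm²), so overlapping operands fuse into one piece — 1 connected region. Overall, the cross-section is a single solid region. The nearest boundary edge runs (33.50, -1.50)→(10.30, -1.50); distance from the point to it = 0.30 mm. The point is inside the cross-section, 0.30 mm from the nearest boundary — within the 1.6 mm shell band (2 × 0.8).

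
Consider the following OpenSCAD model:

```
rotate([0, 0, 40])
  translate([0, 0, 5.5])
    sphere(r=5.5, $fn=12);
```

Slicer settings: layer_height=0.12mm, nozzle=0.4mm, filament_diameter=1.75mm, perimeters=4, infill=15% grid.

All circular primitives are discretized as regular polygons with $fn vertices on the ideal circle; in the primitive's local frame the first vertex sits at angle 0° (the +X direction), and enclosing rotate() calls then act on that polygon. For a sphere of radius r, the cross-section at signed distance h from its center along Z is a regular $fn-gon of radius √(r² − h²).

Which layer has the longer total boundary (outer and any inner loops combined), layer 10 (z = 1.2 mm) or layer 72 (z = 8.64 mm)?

layer 72 (z = 8.64 mm)

Layer 10 (z = 1.2): the sphere: section is a regular 12-gon, circumradius = √(r²−h²) = √(5.5²−4.3²) = 3.429 (perimeter = 2·12·3.429·sin(180°/12) = 21.30 mm); (whole slice rotated 40° about Z — lengths, areas and connectivity unchanged). So its perimeter = 21.30 mm. Layer 72 (z = 8.64): the r=5.5 sphere slices to a regular 12-gon of circumradius 4.516 (√(r²−h²) with h=3.14 from center) (perimeter = 2·12·4.516·sin(180°/12) = 28.05 mm); (rotated 40° about Z; rotation is an isometry so areas/perimeters/island counts are preserved). So its perimeter = 28.05 mm. Layer 72 is larger (28.05 vs 21.30 mm).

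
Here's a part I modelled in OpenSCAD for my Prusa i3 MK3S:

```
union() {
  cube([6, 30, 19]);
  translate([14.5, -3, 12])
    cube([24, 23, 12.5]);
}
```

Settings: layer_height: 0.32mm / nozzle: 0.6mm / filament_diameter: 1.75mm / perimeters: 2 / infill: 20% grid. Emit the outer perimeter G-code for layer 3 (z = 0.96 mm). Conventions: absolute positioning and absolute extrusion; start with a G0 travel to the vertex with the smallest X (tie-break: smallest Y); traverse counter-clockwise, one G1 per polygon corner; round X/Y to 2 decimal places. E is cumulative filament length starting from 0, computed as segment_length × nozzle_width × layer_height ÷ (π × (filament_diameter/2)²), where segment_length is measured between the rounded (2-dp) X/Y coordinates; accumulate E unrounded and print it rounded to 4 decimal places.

G0 X0.00 Y0.00 Z0.96
G1 X6.00 Y0.00 E0.4789
G1 X6.00 Y30.00 E2.8737
G1 X0.00 Y30.00 E3.3526
G1 X0.00 Y0.00 E5.7474

At z = 0.96 mm: the cube (footprint 6×30) is included at this height; the cube at (14.5, -3) is absent (z outside [12, 24.5]); Combining (union): only the 6×30 cube is present, so the union is just that shape — 1 connected region. The outline is a single polygon with 4 vertices. Extrusion per mm of travel: 0.6 × 0.32 / (π × 0.875²) = 0.079824. Accumulating E over each segment gives final E = 5.7474.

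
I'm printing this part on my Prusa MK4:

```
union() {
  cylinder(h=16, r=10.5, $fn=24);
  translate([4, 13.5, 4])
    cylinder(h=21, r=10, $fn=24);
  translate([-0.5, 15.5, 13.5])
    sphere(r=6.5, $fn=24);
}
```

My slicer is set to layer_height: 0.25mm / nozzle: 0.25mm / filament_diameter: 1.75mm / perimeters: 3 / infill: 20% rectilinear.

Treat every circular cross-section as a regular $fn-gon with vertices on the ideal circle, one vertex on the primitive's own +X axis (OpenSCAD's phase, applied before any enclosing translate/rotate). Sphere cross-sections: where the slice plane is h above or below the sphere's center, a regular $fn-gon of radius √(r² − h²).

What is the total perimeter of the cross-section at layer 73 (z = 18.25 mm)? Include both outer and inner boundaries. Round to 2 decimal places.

62.65 mm

At z = 18.25 mm: the cylinder is not intersected at this z (z outside [0, 16]); the cylinder at (4, 13.5): section is a regular 24-gon, circumradius r=10 (perimeter = 2·24·10.000·sin(180°/24) = 62.65 mm); the r=6.5 sphere at (-0.5, 15.5) contributes a regular 24-gon of circumradius √(6.5²−4.75²) = 4.437 (perimeter = 2·24·4.437·sin(180°/24) = 27.80 mm); Combining (union): the r=6.5 sphere at (-0.5, 15.5) lies entirely inside the r=10 cylinder at (4, 13.5), so the union is just the r=10 cylinder at (4, 13.5) — boundary = 62.65 mm. Overall, the cross-section is a single solid region. Total boundary length (outer) = 62.65 mm.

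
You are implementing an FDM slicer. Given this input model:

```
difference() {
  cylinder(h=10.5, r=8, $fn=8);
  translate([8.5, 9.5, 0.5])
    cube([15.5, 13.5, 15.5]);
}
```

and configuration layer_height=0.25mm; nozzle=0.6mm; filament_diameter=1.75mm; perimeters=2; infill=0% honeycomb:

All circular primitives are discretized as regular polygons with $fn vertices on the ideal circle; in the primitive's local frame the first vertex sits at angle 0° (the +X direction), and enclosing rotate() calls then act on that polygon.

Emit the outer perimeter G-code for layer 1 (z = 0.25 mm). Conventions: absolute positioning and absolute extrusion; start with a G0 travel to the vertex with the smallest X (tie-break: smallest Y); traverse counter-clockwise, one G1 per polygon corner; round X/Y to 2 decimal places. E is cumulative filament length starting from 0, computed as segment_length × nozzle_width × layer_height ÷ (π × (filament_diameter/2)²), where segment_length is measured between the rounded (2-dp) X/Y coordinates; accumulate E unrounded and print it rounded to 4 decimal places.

At z = 0.25 mm: the r=8 cylinder gives a regular 8-gon of circumradius 8 (constant along its height); the cube at (8.5, 9.5) does not reach this height (z outside [0.5, 16]); Taking the first minus the rest: none of the subtracted shapes is present at this height, so the r=8 cylinder is unchanged — 1 connected region. The outline is a single polygon with 8 vertices. Extrusion per mm of travel: 0.6 × 0.25 / (π × 0.875²) = 0.062363. Accumulating E over each segment gives final E = 3.0556.

G0 X-8.00 Y0.00 Z0.25
G1 X-5.66 Y-5.66 E0.3819
G1 X0.00 Y-8.00 E0.7639
G1 X5.66 Y-5.66 E1.1458
G1 X8.00 Y0.00 E1.5278
G1 X5.66 Y5.66 E1.9097
G1 X0.00 Y8.00 E2.2917
G1 X-5.66 Y5.66 E2.6736
G1 X-8.00 Y0.00 E3.0556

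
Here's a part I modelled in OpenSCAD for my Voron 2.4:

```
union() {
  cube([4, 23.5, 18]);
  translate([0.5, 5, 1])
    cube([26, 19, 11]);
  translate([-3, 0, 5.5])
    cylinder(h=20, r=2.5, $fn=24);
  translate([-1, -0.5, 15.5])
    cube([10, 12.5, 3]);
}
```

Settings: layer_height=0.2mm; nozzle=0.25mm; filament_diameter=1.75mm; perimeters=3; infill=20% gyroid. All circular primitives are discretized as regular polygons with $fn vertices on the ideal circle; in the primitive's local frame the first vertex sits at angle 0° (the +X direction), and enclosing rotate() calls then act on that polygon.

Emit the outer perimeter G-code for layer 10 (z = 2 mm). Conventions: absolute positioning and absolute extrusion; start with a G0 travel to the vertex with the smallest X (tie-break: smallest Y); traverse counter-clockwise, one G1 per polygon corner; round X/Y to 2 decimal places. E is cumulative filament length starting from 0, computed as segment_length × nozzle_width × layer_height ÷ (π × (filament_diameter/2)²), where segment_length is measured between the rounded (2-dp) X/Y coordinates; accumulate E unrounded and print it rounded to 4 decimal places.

At z = 2 mm: the 4×23.5 cube contributes its full rectangle; the cube at (0.5, 5) (footprint 26×19) is included at this height; the cylinder at (-3, 0) does not reach this height (z outside [5.5, 25.5]); the cube at (-1, -0.5) is absent (z outside [15.5, 18.5]); Merging all regions: the regions partially overlap (shared area 64.75 mm²), so overlapping operands fuse into one piece — 1 connected region. The outline is a single polygon with 8 vertices. Extrusion per mm of travel: 0.25 × 0.2 / (π × 0.875²) = 0.020788. Accumulating E over each segment gives final E = 2.0995.

G0 X0.00 Y0.00 Z2.00
G1 X4.00 Y0.00 E0.0832
G1 X4.00 Y5.00 E0.1871
G1 X26.50 Y5.00 E0.6548
G1 X26.50 Y24.00 E1.0498
G1 X0.50 Y24.00 E1.5903
G1 X0.50 Y23.50 E1.6006
G1 X0.00 Y23.50 E1.6110
G1 X0.00 Y0.00 E2.0995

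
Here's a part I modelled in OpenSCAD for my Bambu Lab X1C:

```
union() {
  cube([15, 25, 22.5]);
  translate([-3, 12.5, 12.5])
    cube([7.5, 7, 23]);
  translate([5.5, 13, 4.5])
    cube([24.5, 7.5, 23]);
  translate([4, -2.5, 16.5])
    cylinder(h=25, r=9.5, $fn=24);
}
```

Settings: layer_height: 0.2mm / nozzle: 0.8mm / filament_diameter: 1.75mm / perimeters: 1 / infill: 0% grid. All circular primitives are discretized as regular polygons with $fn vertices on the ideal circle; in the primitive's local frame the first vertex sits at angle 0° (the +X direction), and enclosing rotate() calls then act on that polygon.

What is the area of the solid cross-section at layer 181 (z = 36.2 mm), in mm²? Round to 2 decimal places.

At z = 36.2 mm: the cube does not reach this height (z outside [0, 22.5]); the cube at (-3, 12.5) does not reach this height (z outside [12.5, 35.5]); the cube at (5.5, 13) is not intersected at this z (z outside [4.5, 27.5]); the r=9.5 cylinder at (4, -2.5) contributes a regular 24-gon of circumradius 9.5 (area = (24/2)·9.500²·sin(360°/24) = 280.30 mm²); Merging all regions: only the r=9.5 cylinder at (4, -2.5) is present, so the union is just that shape — area = 280.30 mm². Overall, the cross-section is a single solid region. Net area = 280.30 mm².

280.30 mm²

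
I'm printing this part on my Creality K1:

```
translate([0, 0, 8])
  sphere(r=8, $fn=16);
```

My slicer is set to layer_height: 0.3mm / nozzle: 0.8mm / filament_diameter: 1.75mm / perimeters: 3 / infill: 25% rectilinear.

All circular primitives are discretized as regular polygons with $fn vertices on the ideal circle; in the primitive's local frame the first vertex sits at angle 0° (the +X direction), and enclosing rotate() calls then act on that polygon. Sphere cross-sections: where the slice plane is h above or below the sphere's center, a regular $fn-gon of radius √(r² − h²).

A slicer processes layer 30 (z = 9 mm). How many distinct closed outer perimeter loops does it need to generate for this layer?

At z = 9 mm: the r=8 sphere slices to a regular 16-gon of circumradius 7.937 (√(r²−h²) with h=1 from center). The result has 1 disconnected region.

1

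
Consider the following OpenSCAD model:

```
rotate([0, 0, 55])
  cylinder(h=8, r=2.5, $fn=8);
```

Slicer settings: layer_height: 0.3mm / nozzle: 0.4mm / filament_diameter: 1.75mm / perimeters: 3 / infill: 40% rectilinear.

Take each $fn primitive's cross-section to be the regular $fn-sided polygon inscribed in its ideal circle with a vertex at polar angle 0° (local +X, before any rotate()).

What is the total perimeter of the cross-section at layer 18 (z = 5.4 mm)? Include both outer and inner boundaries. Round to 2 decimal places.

At z = 5.4 mm: the r=2.5 cylinder contributes a regular 8-gon of circumradius 2.5 (perimeter = 2·8·2.500·sin(180°/8) = 15.31 mm); (rotated 55° about Z; rotation is an isometry so areas/perimeters/island counts are preserved). Overall, the cross-section is a single solid region. Total boundary length (outer) = 15.31 mm.

15.31 mm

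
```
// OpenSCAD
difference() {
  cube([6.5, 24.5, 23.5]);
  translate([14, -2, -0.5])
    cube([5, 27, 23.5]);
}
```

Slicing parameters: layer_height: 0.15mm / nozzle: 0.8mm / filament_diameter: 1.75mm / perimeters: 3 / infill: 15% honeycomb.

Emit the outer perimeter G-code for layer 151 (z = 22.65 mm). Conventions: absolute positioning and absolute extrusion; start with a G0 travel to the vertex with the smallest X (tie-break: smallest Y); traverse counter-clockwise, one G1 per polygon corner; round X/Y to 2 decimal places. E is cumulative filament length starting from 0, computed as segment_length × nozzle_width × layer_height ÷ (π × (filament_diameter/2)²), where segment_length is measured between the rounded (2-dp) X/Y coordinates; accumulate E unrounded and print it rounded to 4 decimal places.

At z = 22.65 mm: the cube (footprint 6.5×24.5) is included at this height; the cube at (14, -2) is present — its section is the full 5×27 rectangle; After the difference (first − rest): starting from the 6.5×24.5 cube, the 5×27 cube at (14, -2) misses the remaining region (no effect) — 1 connected region. The outline is a single polygon with 4 vertices. Extrusion per mm of travel: 0.8 × 0.15 / (π × 0.875²) = 0.049890. Accumulating E over each segment gives final E = 3.0932.

G0 X0.00 Y0.00 Z22.65
G1 X6.50 Y0.00 E0.3243
G1 X6.50 Y24.50 E1.5466
G1 X0.00 Y24.50 E1.8709
G1 X0.00 Y0.00 E3.0932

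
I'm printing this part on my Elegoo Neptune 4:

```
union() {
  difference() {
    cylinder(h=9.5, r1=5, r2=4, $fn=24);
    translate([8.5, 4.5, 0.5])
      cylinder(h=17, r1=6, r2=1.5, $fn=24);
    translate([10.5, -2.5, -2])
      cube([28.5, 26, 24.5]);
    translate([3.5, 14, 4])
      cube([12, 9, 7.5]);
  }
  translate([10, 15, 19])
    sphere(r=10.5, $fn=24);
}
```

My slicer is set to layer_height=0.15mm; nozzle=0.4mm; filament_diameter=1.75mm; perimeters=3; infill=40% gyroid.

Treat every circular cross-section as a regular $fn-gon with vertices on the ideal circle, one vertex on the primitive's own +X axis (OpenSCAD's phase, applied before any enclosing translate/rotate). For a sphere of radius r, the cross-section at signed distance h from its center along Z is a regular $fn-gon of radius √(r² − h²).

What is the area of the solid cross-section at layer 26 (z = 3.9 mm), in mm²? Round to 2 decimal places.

At z = 3.9 mm: the cone (r1=5→r2=4) has section circumradius 4.589 here — a regular 24-gon (area = (24/2)·4.589²·sin(360°/24) = 65.42 mm²); the cone at (8.5, 4.5) (r1=6→r2=1.5) has section circumradius 5.100 here — a regular 24-gon (area = (24/2)·5.100²·sin(360°/24) = 80.78 mm²); the cube at (10.5, -2.5) is present — its section is the full 28.5×26 rectangle (area 741.00 mm²); the cube at (3.5, 14) is not intersected at this z (z outside [4, 11.5]); Taking the first minus the rest: starting from the cone (65.42 mm²), the cone at (8.5, 4.5) partially overlaps it — only the 0.02 mm² overlap (of its 80.78 mm²) is removed, clipping the outline; the 28.5×26 cube at (10.5, -2.5) misses the remaining region (no effect) — area = 65.40 mm²; the sphere at (10, 15) is absent (|z−center|=15.100 > r=10.5); Combining (union): only the result so far is present, so the union is just that shape — area = 65.40 mm². Overall, the cross-section is a single solid region. Net area = 65.40 mm².

65.40 mm²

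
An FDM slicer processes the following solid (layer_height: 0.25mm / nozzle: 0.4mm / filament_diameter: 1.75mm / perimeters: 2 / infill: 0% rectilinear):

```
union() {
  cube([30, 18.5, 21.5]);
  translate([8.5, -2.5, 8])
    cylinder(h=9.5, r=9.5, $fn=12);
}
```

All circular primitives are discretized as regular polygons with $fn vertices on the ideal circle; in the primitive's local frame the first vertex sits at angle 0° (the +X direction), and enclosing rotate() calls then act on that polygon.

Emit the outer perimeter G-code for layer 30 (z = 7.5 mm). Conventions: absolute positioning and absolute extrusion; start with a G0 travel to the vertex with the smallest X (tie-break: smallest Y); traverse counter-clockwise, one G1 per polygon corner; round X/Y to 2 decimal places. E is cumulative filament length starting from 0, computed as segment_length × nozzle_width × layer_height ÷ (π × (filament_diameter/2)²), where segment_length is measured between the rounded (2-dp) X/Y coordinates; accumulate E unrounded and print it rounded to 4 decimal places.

G0 X0.00 Y0.00 Z7.50
G1 X30.00 Y0.00 E1.2473
G1 X30.00 Y18.50 E2.0164
G1 X0.00 Y18.50 E3.2637
G1 X0.00 Y0.00 E4.0328

At z = 7.5 mm: the cube (footprint 30×18.5) is included at this height; the cylinder at (8.5, -2.5) is absent (z outside [8, 17.5]); Taking the union: only the 30×18.5 cube is present, so the union is just that shape — 1 connected region. The outline is a single polygon with 4 vertices. Extrusion per mm of travel: 0.4 × 0.25 / (π × 0.875²) = 0.041575. Accumulating E over each segment gives final E = 4.0328.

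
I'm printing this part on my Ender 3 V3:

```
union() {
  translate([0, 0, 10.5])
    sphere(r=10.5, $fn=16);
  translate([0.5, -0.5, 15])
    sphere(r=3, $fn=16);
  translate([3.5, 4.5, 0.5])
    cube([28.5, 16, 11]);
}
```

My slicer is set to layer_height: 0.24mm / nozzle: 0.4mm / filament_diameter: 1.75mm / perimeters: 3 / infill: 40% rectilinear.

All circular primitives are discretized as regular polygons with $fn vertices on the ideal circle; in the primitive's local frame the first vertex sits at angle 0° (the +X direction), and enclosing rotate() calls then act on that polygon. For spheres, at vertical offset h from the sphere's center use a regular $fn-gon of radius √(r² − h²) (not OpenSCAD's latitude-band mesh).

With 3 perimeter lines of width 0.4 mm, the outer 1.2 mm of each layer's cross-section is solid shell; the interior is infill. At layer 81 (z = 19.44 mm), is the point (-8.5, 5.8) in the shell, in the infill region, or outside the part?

At z = 19.44 mm: the sphere: section is a regular 16-gon, circumradius = √(r²−h²) = √(10.5²−8.94²) = 5.507; the sphere at (0.5, -0.5) is not intersected at this z (|z−center|=4.440 > r=3); the cube at (3.5, 4.5) does not reach this height (z outside [0.5, 11.5]); Taking the union: only the r=10.5 sphere is present, so the union is just that shape — 1 connected region. Overall, the cross-section is a single solid region. The nearest boundary edge runs (-3.89, 3.89)→(-5.09, 2.11); distance from the point to it = 4.89 mm. The point is not inside any of the regions above, so it lies outside the cross-section (4.89 mm from the nearest boundary).

outside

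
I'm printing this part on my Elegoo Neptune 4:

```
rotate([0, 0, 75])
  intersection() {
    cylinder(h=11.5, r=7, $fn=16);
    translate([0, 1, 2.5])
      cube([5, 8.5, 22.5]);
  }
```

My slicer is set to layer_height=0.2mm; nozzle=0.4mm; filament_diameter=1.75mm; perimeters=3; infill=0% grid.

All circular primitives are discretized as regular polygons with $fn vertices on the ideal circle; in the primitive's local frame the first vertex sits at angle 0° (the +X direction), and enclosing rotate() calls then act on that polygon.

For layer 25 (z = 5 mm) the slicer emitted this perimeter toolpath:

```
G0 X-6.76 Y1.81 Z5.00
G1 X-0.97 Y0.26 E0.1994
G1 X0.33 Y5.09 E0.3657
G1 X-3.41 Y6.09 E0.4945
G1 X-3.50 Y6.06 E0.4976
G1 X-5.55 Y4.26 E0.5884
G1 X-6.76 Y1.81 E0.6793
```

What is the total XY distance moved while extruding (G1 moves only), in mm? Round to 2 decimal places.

Sum the Euclidean lengths of each G1 segment: total = 20.42 mm.

20.42 mm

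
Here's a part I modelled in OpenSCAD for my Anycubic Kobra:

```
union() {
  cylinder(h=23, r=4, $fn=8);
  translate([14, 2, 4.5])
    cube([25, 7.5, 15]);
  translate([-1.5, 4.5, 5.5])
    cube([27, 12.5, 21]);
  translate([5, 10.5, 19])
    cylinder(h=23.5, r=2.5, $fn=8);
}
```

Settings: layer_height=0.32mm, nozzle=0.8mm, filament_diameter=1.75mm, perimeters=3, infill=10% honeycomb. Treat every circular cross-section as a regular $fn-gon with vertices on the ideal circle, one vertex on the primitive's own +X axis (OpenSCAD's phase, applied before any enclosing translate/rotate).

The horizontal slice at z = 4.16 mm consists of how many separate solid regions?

At z = 4.16 mm: the r=4 cylinder contributes a regular 8-gon of circumradius 4; the cube at (14, 2) is absent (z outside [4.5, 19.5]); the cube at (-1.5, 4.5) is not intersected at this z (z outside [5.5, 26.5]); the cylinder at (5, 10.5) is not intersected at this z (z outside [19, 42.5]); Merging all regions: only the r=4 cylinder is present, so the union is just that shape — 1 connected region. The result has 1 disconnected region.

1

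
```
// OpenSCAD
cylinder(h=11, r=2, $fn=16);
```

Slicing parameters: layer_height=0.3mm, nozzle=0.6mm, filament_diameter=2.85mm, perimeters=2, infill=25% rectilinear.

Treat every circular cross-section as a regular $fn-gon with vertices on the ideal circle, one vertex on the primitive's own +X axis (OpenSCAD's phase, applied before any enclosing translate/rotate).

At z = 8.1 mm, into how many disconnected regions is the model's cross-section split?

At z = 8.1 mm: the r=2 cylinder gives a regular 16-gon of circumradius 2 (constant along its height). The result has 1 disconnected region.

1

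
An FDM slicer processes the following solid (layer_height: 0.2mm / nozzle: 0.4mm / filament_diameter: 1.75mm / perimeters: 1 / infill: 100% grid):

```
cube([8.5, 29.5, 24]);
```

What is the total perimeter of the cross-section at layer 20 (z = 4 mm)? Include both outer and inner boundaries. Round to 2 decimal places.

At z = 4 mm: the cube (footprint 8.5×29.5) is included at this height (perimeter 76.00 mm). Overall, the cross-section is a single solid region. Total boundary length (outer) = 76.00 mm.

76.00 mm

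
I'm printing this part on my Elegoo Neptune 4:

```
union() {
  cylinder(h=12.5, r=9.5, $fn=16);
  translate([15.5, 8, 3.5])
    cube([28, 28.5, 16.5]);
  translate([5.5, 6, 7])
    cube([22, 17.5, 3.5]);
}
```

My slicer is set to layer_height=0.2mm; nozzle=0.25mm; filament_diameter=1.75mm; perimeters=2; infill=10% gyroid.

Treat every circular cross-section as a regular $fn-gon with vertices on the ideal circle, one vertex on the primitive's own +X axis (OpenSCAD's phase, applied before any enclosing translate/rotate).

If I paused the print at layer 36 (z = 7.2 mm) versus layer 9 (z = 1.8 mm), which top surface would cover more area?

layer 36 (z = 7.2 mm)

Layer 36 (z = 7.2): the cylinder: section is a regular 16-gon, circumradius r=9.5 (area = (16/2)·9.500²·sin(360°/16) = 276.30 mm²); the 28×28.5 cube at (15.5, 8) contributes its full rectangle (area 798.00 mm²); the 22×17.5 cube at (5.5, 6) contributes its full rectangle (area 385.00 mm²); Taking the union: the regions partially overlap — summed areas 1459.30 mm² minus the doubly-counted overlap 187.54 mm² gives 1271.76 mm² — area = 1271.76 mm². So its area = 1271.76 mm². Layer 9 (z = 1.8): the cylinder: section is a regular 16-gon, circumradius r=9.5 (area = (16/2)·9.500²·sin(360°/16) = 276.30 mm²); the cube at (15.5, 8) is absent (z outside [3.5, 20]); the cube at (5.5, 6) is not intersected at this z (z outside [7, 10.5]); Combining (union): only the r=9.5 cylinder is present, so the union is just that shape — area = 276.30 mm². So its area = 276.30 mm². Layer 36 is larger (1271.76 vs 276.30 mm²).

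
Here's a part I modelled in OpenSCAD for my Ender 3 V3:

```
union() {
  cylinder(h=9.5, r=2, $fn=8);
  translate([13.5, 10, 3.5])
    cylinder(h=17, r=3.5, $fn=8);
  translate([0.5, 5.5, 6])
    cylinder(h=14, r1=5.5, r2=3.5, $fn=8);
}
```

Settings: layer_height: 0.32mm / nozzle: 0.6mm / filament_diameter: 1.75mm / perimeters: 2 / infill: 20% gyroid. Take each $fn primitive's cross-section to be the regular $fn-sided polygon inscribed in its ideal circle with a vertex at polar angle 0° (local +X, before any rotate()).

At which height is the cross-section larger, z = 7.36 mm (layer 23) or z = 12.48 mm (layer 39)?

layer 23 (z = 7.36 mm)

Layer 23 (z = 7.36): the cylinder: section is a regular 8-gon, circumradius r=2 (area = (8/2)·2.000²·sin(360°/8) = 11.31 mm²); the r=3.5 cylinder at (13.5, 10) contributes a regular 8-gon of circumradius 3.5 (area = (8/2)·3.500²·sin(360°/8) = 34.65 mm²); the cone at (0.5, 5.5) (r1=5.5→r2=3.5) has section circumradius 5.306 here — a regular 8-gon (area = (8/2)·5.306²·sin(360°/8) = 79.62 mm²); Merging all regions: the regions partially overlap — summed areas 125.58 mm² minus the doubly-counted overlap 3.50 mm² gives 122.08 mm² — area = 122.08 mm². So its area = 122.08 mm². Layer 39 (z = 12.48): the cylinder does not reach this height (z outside [0, 9.5]); the r=3.5 cylinder at (13.5, 10) contributes a regular 8-gon of circumradius 3.5 (area = (8/2)·3.500²·sin(360°/8) = 34.65 mm²); the cone at (0.5, 5.5): at t=0.463 of its height the radius interpolates to r₁+(r₂−r₁)t = 4.574, giving a regular 8-gon of that circumradius (area = (8/2)·4.574²·sin(360°/8) = 59.18 mm²); Combining (union): the 2 present regions are separate (no shared area or edge), so areas and boundary lengths simply add and each stays a separate island — area = 93.83 mm². So its area = 93.83 mm². Layer 23 is larger (122.08 vs 93.83 mm²).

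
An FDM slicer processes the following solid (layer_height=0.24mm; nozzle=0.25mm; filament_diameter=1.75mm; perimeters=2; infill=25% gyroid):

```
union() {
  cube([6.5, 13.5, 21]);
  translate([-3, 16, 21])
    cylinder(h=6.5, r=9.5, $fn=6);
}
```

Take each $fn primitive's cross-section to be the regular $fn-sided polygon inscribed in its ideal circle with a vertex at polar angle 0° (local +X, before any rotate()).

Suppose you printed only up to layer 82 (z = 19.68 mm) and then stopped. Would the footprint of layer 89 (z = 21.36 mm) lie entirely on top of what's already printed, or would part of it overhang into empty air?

Compare the two slices. At z = 19.68: the cube (footprint 6.5×13.5) is included at this height (area 87.75 mm²); the cylinder at (-3, 16) does not reach this height (z outside [21, 27.5]); Taking the union: only the 6.5×13.5 cube is present, so the union is just that shape — area = 87.75 mm². At z = 21.36: the cube is absent (z outside [0, 21]); the r=9.5 cylinder at (-3, 16) contributes a regular 6-gon of circumradius 9.5 (area = (6/2)·9.500²·sin(360°/6) = 234.48 mm²); Taking the union: only the r=9.5 cylinder at (-3, 16) is present, so the union is just that shape — area = 234.48 mm². Checking containment: at z = 21.36 the cross-section extends beyond the z = 19.68 cross-section by about 214.98 mm².

part overhangs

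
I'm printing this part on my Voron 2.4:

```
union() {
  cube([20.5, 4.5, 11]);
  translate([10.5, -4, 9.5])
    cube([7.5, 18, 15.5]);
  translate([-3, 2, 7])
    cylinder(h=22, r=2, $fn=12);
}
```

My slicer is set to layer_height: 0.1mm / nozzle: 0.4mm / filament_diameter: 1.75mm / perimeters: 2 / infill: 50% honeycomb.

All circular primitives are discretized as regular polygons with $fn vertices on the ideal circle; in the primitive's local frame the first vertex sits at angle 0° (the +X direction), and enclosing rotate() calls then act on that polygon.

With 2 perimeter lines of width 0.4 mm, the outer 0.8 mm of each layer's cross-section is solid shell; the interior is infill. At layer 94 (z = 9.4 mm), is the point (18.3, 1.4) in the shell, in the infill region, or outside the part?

infill

At z = 9.4 mm: the cube (footprint 20.5×4.5) is included at this height; the cube at (10.5, -4) does not reach this height (z outside [9.5, 25]); the cylinder at (-3, 2): section is a regular 12-gon, circumradius r=2; Taking the union: the 2 present regions are separate (no shared area or edge), so areas and boundary lengths simply add and each stays a separate island — 2 connected regions. Overall, the cross-section has 2 separate islands. The nearest boundary edge runs (20.50, 0.00)→(0.00, 0.00); distance from the point to it = 1.40 mm. (Shell/infill is judged within the island containing the point — the largest one.) The point is inside the cross-section and 1.40 mm from the nearest boundary — more than the 0.8 mm shell width (2 × 0.4), so it's in the infill interior.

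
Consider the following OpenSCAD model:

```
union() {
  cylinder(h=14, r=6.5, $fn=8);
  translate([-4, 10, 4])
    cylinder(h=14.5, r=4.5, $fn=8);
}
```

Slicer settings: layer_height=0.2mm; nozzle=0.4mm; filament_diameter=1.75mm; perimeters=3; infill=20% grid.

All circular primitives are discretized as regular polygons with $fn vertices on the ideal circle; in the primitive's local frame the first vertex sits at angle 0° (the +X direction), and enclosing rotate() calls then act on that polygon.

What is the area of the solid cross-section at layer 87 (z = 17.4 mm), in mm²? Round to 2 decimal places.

57.28 mm²

At z = 17.4 mm: the cylinder does not reach this height (z outside [0, 14]); the r=4.5 cylinder at (-4, 10) gives a regular 8-gon of circumradius 4.5 (constant along its height) (area = (8/2)·4.500²·sin(360°/8) = 57.28 mm²); Taking the union: only the r=4.5 cylinder at (-4, 10) is present, so the union is just that shape — area = 57.28 mm². Overall, the cross-section is a single solid region. Net area = 57.28 mm².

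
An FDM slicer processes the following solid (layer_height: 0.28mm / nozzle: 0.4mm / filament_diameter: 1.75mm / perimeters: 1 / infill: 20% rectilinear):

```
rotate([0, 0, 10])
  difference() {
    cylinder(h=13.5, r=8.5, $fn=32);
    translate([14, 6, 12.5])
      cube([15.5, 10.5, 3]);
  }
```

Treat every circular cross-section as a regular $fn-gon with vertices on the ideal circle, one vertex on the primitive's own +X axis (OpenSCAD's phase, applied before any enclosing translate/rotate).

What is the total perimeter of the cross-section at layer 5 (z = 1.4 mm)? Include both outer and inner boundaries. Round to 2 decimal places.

53.32 mm

At z = 1.4 mm: the r=8.5 cylinder gives a regular 32-gon of circumradius 8.5 (constant along its height) (perimeter = 2·32·8.500·sin(180°/32) = 53.32 mm); the cube at (14, 6) is absent (z outside [12.5, 15.5]); Taking the first minus the rest: none of the subtracted shapes is present at this height, so the r=8.5 cylinder is unchanged — boundary = 53.32 mm; (whole slice rotated 10° about Z — lengths, areas and connectivity unchanged). Overall, the cross-section is a single solid region. Total boundary length (outer) = 53.32 mm.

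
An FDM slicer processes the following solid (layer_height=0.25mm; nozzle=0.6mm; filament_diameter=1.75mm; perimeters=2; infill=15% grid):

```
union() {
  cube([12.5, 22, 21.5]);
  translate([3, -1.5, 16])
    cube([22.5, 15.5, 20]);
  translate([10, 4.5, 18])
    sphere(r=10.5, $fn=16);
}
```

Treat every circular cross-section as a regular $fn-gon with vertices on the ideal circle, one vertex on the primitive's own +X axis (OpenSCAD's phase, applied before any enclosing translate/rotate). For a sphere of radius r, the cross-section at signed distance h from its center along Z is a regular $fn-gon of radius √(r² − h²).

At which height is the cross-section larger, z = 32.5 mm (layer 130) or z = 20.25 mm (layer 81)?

layer 81 (z = 20.25 mm)

Layer 130 (z = 32.5): the cube does not reach this height (z outside [0, 21.5]); the cube at (3, -1.5) (footprint 22.5×15.5) is included at this height (area 348.75 mm²); the sphere at (10, 4.5) is not intersected at this z (|z−center|=14.500 > r=10.5); Taking the union: only the 22.5×15.5 cube at (3, -1.5) is present, so the union is just that shape — area = 348.75 mm². So its area = 348.75 mm². Layer 81 (z = 20.25): the cube is present — its section is the full 12.5×22 rectangle (area 275.00 mm²); the cube at (3, -1.5) (footprint 22.5×15.5) is included at this height (area 348.75 mm²); the r=10.5 sphere at (10, 4.5) contributes a regular 16-gon of circumradius √(10.5²−2.25²) = 10.256 (area = (16/2)·10.256²·sin(360°/16) = 322.03 mm²); Merging all regions: the regions partially overlap — summed areas 945.78 mm² minus the doubly-counted overlap 405.02 mm² gives 540.76 mm² — area = 540.76 mm². So its area = 540.76 mm². Layer 81 is larger (540.76 vs 348.75 mm²).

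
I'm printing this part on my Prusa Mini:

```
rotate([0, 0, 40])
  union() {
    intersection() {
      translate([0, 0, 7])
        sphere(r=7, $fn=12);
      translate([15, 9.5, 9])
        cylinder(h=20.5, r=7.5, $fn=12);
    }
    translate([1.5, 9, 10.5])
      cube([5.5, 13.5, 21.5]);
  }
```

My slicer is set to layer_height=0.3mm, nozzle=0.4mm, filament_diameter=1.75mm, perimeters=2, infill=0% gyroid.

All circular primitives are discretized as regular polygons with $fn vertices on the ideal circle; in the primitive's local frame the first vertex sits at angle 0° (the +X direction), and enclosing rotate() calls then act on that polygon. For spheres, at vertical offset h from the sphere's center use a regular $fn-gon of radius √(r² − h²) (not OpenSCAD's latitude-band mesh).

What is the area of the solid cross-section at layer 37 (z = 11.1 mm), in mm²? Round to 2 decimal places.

74.25 mm²

At z = 11.1 mm: the r=7 sphere contributes a regular 12-gon of circumradius √(7²−4.1²) = 5.674 (area = (12/2)·5.674²·sin(360°/12) = 96.57 mm²); the r=7.5 cylinder at (15, 9.5) contributes a regular 12-gon of circumradius 7.5 (area = (12/2)·7.500²·sin(360°/12) = 168.75 mm²); Keeping only the common overlap: the r=7.5 cylinder at (15, 9.5) does not overlap the r=7 sphere (empty) — nothing remains; the cube at (1.5, 9) is present — its section is the full 5.5×13.5 rectangle (area 74.25 mm²); Taking the union: only the 5.5×13.5 cube at (1.5, 9) is present, so the union is just that shape — area = 74.25 mm²; (whole slice rotated 40° about Z — lengths, areas and connectivity unchanged). Overall, the cross-section is a single solid region. Net area = 74.25 mm².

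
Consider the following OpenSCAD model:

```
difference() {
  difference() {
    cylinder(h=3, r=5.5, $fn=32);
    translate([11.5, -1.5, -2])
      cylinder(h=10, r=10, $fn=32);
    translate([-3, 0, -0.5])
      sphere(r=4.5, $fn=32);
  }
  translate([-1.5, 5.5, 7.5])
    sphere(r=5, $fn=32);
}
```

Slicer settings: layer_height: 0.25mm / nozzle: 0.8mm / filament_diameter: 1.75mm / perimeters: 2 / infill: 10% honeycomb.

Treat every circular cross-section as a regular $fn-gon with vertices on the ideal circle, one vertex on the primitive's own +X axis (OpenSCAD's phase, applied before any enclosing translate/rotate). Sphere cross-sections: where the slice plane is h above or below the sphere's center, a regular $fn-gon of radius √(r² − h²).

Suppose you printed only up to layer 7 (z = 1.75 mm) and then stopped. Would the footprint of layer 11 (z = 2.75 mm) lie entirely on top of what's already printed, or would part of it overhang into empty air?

Compare the two slices. At z = 1.75: the cylinder: section is a regular 32-gon, circumradius r=5.5 (area = (32/2)·5.500²·sin(360°/32) = 94.42 mm²); the r=10 cylinder at (11.5, -1.5) contributes a regular 32-gon of circumradius 10 (area = (32/2)·10.000²·sin(360°/32) = 312.14 mm²); the r=4.5 sphere at (-3, 0) slices to a regular 32-gon of circumradius 3.897 (√(r²−h²) with h=2.25 from center) (area = (32/2)·3.897²·sin(360°/32) = 47.41 mm²); Taking the first minus the rest: starting from the r=5.5 cylinder (94.42 mm²), the r=10 cylinder at (11.5, -1.5) partially overlaps it — only the 25.31 mm² overlap (of its 312.14 mm²) is removed, clipping the outline; the r=4.5 sphere at (-3, 0) partially overlaps it — only the 39.02 mm² overlap (of its 47.41 mm²) is removed, clipping the outline — area = 30.10 mm²; the sphere at (-1.5, 5.5) is absent (|z−center|=5.750 > r=5); Subtracting the remaining from the first: none of the subtracted shapes is present at this height, so that combined region is unchanged — area = 30.10 mm². At z = 2.75: the r=5.5 cylinder gives a regular 32-gon of circumradius 5.5 (constant along its height) (area = (32/2)·5.500²·sin(360°/32) = 94.42 mm²); the cylinder at (11.5, -1.5): section is a regular 32-gon, circumradius r=10 (area = (32/2)·10.000²·sin(360°/32) = 312.14 mm²); the r=4.5 sphere at (-3, 0) contributes a regular 32-gon of circumradius √(4.5²−3.25²) = 3.112 (area = (32/2)·3.112²·sin(360°/32) = 30.24 mm²); Subtracting the remaining from the first: starting from the r=5.5 cylinder (94.42 mm²), the r=10 cylinder at (11.5, -1.5) partially overlaps it — only the 25.31 mm² overlap (of its 312.14 mm²) is removed, clipping the outline; the r=4.5 sphere at (-3, 0) partially overlaps it — only the 28.06 mm² overlap (of its 30.24 mm²) is removed, clipping the outline — area = 41.06 mm²; the sphere at (-1.5, 5.5): section is a regular 32-gon, circumradius = √(r²−h²) = √(5²−4.75²) = 1.561 (area = (32/2)·1.561²·sin(360°/32) = 7.61 mm²); After the difference (first − rest): starting from the result so far (41.06 mm²), the r=5 sphere at (-1.5, 5.5) partially overlaps it — only the 2.91 mm² overlap (of its 7.61 mm²) is removed, clipping the outline — area = 38.15 mm². Checking containment: at z = 2.75 the cross-section extends beyond the z = 1.75 cross-section by about 10.96 mm².

part overhangs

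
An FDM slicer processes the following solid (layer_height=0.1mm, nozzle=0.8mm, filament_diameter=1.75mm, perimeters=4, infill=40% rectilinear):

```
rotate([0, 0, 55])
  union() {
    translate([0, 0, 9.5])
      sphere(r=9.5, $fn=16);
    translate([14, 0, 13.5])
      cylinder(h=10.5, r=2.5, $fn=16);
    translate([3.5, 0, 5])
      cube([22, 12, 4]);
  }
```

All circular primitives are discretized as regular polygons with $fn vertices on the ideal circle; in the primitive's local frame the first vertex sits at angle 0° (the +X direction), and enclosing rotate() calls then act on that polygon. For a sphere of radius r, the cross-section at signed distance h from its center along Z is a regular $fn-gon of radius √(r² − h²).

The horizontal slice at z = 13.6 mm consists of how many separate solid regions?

2

At z = 13.6 mm: the r=9.5 sphere slices to a regular 16-gon of circumradius 8.570 (√(r²−h²) with h=4.1 from center); the cylinder at (14, 0): section is a regular 16-gon, circumradius r=2.5; the cube at (3.5, 0) does not reach this height (z outside [5, 9]); Merging all regions: the 2 present regions are separate (no shared area or edge), so areas and boundary lengths simply add and each stays a separate island — 2 connected regions; (rotated 55° about Z; rotation is an isometry so areas/perimeters/island counts are preserved). The result has 2 disconnected regions.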